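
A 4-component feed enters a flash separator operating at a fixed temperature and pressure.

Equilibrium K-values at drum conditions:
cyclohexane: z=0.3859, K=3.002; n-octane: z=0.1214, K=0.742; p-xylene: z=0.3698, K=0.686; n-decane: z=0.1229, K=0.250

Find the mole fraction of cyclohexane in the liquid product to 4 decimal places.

Newton–Raphson from ψ = 0.48:
  ψ = 0.4800: g = 0.07748, g' = -0.6321 → ψ = 0.6026
  ψ = 0.6026: g = 0.00167, g' = -0.6147 → ψ = 0.6053
Converged at ψ = 0.6053.
Compositions from xᵢ = zᵢ/(1+ψ(Kᵢ−1)), yᵢ = Kᵢxᵢ:
  cyclohexane: x = 0.1745, y = 0.5238
  n-octane: x = 0.1439, y = 0.1067
  p-xylene: x = 0.4566, y = 0.3132
  n-decane: x = 0.2251, y = 0.0563

x_cyclohexane = 0.1745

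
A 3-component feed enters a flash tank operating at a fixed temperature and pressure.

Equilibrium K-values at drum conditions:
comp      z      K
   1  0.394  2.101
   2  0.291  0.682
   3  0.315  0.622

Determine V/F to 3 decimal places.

V/F = 0.576

Rachford–Rice: g(V/F) = Σ zᵢ(Kᵢ−1)/(1+V/F(Kᵢ−1)) = 0.
Feasibility: ΣzᵢKᵢ = 1.222, Σzᵢ/Kᵢ = 1.121 — both > 1, two phases present.
Newton–Raphson from V/F = 0.5:
  V/F = 0.500: g = 0.0229, g' = -0.309 → V/F = 0.574
  V/F = 0.574: g = 0.0005, g' = -0.297 → V/F = 0.576
Converged at V/F = 0.576.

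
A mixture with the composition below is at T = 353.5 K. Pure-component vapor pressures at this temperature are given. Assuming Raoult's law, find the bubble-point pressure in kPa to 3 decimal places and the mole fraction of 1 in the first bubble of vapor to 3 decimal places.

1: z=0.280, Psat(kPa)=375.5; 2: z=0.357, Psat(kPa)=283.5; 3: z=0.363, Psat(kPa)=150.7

At the bubble point ψ → 0, so ΣzᵢKᵢ = 1 with Kᵢ = Pᵢˢᵃᵗ/P ⇒ P = ΣzᵢPᵢˢᵃᵗ.
P = 0.280·375.5 + 0.357·283.5 + 0.363·150.7 = 261.054 kPa
yᵢ = zᵢPᵢˢᵃᵗ/P ⇒ y_1 = 0.280·375.5/261.054 = 0.403

Pbub = 261.054 kPa, y_1 = 0.403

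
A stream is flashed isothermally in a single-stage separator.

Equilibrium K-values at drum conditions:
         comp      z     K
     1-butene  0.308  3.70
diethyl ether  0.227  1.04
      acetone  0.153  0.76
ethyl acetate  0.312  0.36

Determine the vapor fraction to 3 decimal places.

ψ = 0.540

Rachford–Rice: g(ψ) = Σ zᵢ(Kᵢ−1)/(1+ψ(Kᵢ−1)) = 0.
Check two-phase: ΣzᵢKᵢ = 1.604 > 1 and Σzᵢ/Kᵢ = 1.369 > 1, so g(0) = 0.604 > 0 and g(1) = -0.369 < 0.
Newton–Raphson from ψ = 0.5:
  ψ = 0.500: g = 0.0274, g' = -0.695 → ψ = 0.539
  ψ = 0.539: g = 0.0003, g' = -0.682 → ψ = 0.540
Converged at ψ = 0.540.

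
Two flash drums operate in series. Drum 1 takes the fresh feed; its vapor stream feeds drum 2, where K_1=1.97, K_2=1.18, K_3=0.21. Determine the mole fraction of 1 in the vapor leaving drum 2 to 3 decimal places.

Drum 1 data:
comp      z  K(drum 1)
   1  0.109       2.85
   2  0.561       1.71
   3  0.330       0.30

Drum 1:
Rachford–Rice: g(ψ₁) = Σ zᵢ(Kᵢ−1)/(1+ψ₁(Kᵢ−1)) = 0.
Check two-phase: ΣzᵢKᵢ = 1.369 > 1 and Σzᵢ/Kᵢ = 1.466 > 1, so g(0) = 0.369 > 0 and g(1) = -0.466 < 0.
Newton iteration, ψ₁⁰ = 0.5:
  ψ₁ = 0.500: g = 0.0433, g' = -0.637 → ψ₁ = 0.568
  ψ₁ = 0.568: g = -0.0013, g' = -0.678 → ψ₁ = 0.566
Converged at ψ₁ = 0.566.
Drum-1 compositions:
  1: x = 0.053, y = 0.152
  2: x = 0.400, y = 0.684
  3: x = 0.547, y = 0.164
Drum-2 feed = drum-1 vapor: z₂ = (0.1517, 0.6843, 0.1640).
Drum 2:
Material balance + equilibrium reduce to Σ zᵢ(Kᵢ−1)/(1+ψ₂(Kᵢ−1)) = 0.
Feasibility: ΣzᵢKᵢ = 1.141, Σzᵢ/Kᵢ = 1.438 — both > 1, two phases present.
Iterate (Newton) starting at ψ₂ = 0.68:
  ψ₂ = 0.680: g = -0.0815, g' = -0.547 → ψ₂ = 0.531
  ψ₂ = 0.531: g = -0.0136, g' = -0.384 → ψ₂ = 0.496
  ψ₂ = 0.496: g = -0.0004, g' = -0.360 → ψ₂ = 0.494
Converged at ψ₂ = 0.494.
  1: x = 0.103, y = 0.202
  2: x = 0.628, y = 0.741
  3: x = 0.269, y = 0.057

y_1 (drum 2) = 0.202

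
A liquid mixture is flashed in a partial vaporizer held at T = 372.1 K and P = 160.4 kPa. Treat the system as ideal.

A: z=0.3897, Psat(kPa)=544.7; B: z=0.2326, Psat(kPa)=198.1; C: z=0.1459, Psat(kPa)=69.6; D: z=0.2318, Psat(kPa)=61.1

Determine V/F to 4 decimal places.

Raoult's law: Kᵢ = Pᵢˢᵃᵗ/P = Pᵢˢᵃᵗ/160.4.
  K_A = 544.7/160.4 = 3.395885, K_B = 198.1/160.4 = 1.235037, K_C = 69.6/160.4 = 0.433915, K_D = 61.1/160.4 = 0.380923
Newton iteration, V/F⁰ = 0.54:
  V/F = 0.5400: g = 0.12104, g' = -0.7327 → V/F = 0.7052
  V/F = 0.7052: g = 0.00189, g' = -0.7281 → V/F = 0.7078
Converged at V/F = 0.7078.

V/F = 0.7078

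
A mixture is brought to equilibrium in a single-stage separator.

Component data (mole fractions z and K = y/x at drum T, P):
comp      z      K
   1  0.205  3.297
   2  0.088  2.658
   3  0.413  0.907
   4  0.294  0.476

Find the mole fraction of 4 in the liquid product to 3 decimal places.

x_4 = 0.433

Newton–Raphson from ψ = 0.5:
  ψ = 0.500: g = 0.0499, g' = -0.459 → ψ = 0.609
  ψ = 0.609: g = 0.0020, g' = -0.426 → ψ = 0.614
Converged at ψ = 0.614.
Compositions from xᵢ = zᵢ/(1+ψ(Kᵢ−1)), yᵢ = Kᵢxᵢ:
  1: x = 0.085, y = 0.281
  2: x = 0.044, y = 0.116
  3: x = 0.438, y = 0.397
  4: x = 0.433, y = 0.206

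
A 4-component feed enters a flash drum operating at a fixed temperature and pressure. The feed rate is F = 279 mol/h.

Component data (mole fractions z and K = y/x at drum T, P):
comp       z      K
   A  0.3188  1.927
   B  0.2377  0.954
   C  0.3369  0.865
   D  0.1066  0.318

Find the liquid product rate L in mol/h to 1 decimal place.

Newton–Raphson from ψ = 0.5:
  ψ = 0.5000: g = 0.03165, g' = -0.2497 → ψ = 0.6268
  ψ = 0.6268: g = -0.00100, g' = -0.2687 → ψ = 0.6230
Converged at ψ = 0.6230.
Then V = ψ·F = 0.6230·279 = 173.8 mol/h and L = F − V = 105.2 mol/h.

L = 105.2 mol/h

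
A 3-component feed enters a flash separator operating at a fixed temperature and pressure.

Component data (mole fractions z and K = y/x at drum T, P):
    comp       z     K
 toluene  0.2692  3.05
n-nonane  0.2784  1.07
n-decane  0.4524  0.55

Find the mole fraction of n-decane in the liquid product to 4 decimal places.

Material balance + equilibrium reduce to Σ zᵢ(Kᵢ−1)/(1+ψ(Kᵢ−1)) = 0.
Check two-phase: ΣzᵢKᵢ = 1.3678 > 1 and Σzᵢ/Kᵢ = 1.1710 > 1, so g(0) = 0.3678 > 0 and g(1) = -0.1710 < 0.
Iterate (Newton) starting at ψ = 0.37:
  ψ = 0.3700: g = 0.08857, g' = -0.4990 → ψ = 0.5475
  ψ = 0.5475: g = 0.00866, g' = -0.4137 → ψ = 0.5684
  ψ = 0.5684: g = 0.00006, g' = -0.4080 → ψ = 0.5686
Converged at ψ = 0.5686.
Compositions from xᵢ = zᵢ/(1+ψ(Kᵢ−1)), yᵢ = Kᵢxᵢ:
  toluene: x = 0.1243, y = 0.3791
  n-nonane: x = 0.2677, y = 0.2865
  n-decane: x = 0.6079, y = 0.3344

x_n-decane = 0.6079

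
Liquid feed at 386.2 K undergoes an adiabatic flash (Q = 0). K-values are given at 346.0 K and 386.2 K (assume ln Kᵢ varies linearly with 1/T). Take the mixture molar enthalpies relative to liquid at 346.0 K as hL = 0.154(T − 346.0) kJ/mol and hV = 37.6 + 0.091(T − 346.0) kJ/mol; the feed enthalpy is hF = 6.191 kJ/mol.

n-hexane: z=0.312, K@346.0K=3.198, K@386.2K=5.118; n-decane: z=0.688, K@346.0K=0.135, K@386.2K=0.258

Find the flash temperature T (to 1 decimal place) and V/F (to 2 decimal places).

T = 357.6 K, V/F = 0.12

Adiabatic flash: solve Rachford–Rice at each trial T, then check hF = ψ·hV(T) + (1−ψ)·hL(T).
  T = 346.0 K: K = (3.198, 0.135), RR gives ψ = 0.048, H_out = 1.793 kJ/mol
  T = 386.2 K: K = (5.118, 0.258), RR gives ψ = 0.253, H_out = 15.077 kJ/mol
  T = 366.1 K: K = (4.098, 0.190), RR gives ψ = 0.163, H_out = 9.022 kJ/mol
  T = 356.1 K: K = (3.635, 0.161), RR gives ψ = 0.111, H_out = 5.651 kJ/mol
  T = 361.1 K: K = (3.863, 0.175), RR gives ψ = 0.138, H_out = 7.380 kJ/mol
  T = 358.6 K: K = (3.748, 0.168), RR gives ψ = 0.125, H_out = 6.528 kJ/mol
  T = 357.4 K: K = (3.694, 0.165), RR gives ψ = 0.118, H_out = 6.111 kJ/mol
Linear interpolation between T = 357.4 (H_out = 6.111) and T = 358.6 (H_out = 6.528) on hF = 6.191 gives T ≈ 357.6 K, at which ψ = 0.12.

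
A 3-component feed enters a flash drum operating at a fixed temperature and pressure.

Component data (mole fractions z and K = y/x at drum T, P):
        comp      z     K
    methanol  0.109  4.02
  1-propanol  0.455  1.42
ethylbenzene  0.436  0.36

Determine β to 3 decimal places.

β = 0.295

Let β = V/F and solve Σ zᵢ(Kᵢ−1)/(1+β(Kᵢ−1)) = 0.
Feasibility: ΣzᵢKᵢ = 1.241, Σzᵢ/Kᵢ = 1.559 — both > 1, two phases present.
Newton iteration, β⁰ = 0.69:
  β = 0.690: g = -0.2448, g' = -0.726 → β = 0.353
  β = 0.353: g = -0.0345, g' = -0.592 → β = 0.294
  β = 0.294: g = 0.0005, g' = -0.613 → β = 0.295
Converged at β = 0.295.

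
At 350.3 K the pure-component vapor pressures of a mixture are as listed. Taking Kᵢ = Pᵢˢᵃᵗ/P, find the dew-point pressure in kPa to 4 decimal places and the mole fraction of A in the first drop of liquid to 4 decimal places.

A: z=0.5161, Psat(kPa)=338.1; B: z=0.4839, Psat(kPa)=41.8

At the dew point ψ → 1, so Σzᵢ/Kᵢ = 1 with Kᵢ = Pᵢˢᵃᵗ/P ⇒ 1/P = Σzᵢ/Pᵢˢᵃᵗ.
1/P = 0.5161/338.1 + 0.4839/41.8 = 0.0131030 ⇒ P = 76.3182 kPa
xᵢ = zᵢP/Pᵢˢᵃᵗ ⇒ x_A = 0.5161·76.3182/338.1 = 0.1165

Pdew = 76.3182 kPa, x_A = 0.1165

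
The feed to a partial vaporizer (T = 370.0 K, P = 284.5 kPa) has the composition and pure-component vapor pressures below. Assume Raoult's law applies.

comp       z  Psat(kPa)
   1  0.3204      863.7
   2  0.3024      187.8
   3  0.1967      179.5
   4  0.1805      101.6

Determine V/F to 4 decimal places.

V/F = 0.3987

Raoult's law: Kᵢ = Pᵢˢᵃᵗ/P = Pᵢˢᵃᵗ/284.5.
  K_1 = 863.7/284.5 = 3.035852, K_2 = 187.8/284.5 = 0.660105, K_3 = 179.5/284.5 = 0.630931, K_4 = 101.6/284.5 = 0.357118
Material balance + equilibrium reduce to Σ zᵢ(Kᵢ−1)/(1+V/F(Kᵢ−1)) = 0.
Check two-phase: ΣzᵢKᵢ = 1.3609 > 1 and Σzᵢ/Kᵢ = 1.3808 > 1, so g(0) = 0.3609 > 0 and g(1) = -0.3808 < 0.
Newton–Raphson from V/F = 0.65:
  V/F = 0.6500: g = -0.14602, g' = -0.5701 → V/F = 0.3939
  V/F = 0.3939: g = 0.00301, g' = -0.6260 → V/F = 0.3987
Converged at V/F = 0.3987.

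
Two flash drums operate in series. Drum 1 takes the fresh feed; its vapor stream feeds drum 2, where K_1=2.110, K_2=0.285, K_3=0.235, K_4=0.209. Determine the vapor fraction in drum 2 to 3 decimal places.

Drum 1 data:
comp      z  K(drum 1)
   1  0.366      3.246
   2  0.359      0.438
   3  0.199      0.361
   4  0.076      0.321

Drum 1:
Iterate (Newton) starting at ψ₁ = 0.31:
  ψ₁ = 0.310: g = 0.0164, g' = -0.991 → ψ₁ = 0.327
Converged at ψ₁ = 0.327.
Drum-1 compositions:
  1: x = 0.211, y = 0.685
  2: x = 0.440, y = 0.193
  3: x = 0.251, y = 0.091
  4: x = 0.098, y = 0.031
Drum-2 feed = drum-1 vapor: z₂ = (0.6853, 0.1926, 0.0908, 0.0313).
Drum 2:
Let ψ₂ = V/F and solve Σ zᵢ(Kᵢ−1)/(1+ψ₂(Kᵢ−1)) = 0.
Check two-phase: ΣzᵢKᵢ = 1.529 > 1 and Σzᵢ/Kᵢ = 1.537 > 1, so g(0) = 0.529 > 0 and g(1) = -0.537 < 0.
Iterate (Newton) starting at ψ₂ = 0.53:
  ψ₂ = 0.530: g = 0.0976, g' = -0.798 → ψ₂ = 0.652
  ψ₂ = 0.652: g = -0.0067, g' = -0.925 → ψ₂ = 0.645
Converged at ψ₂ = 0.645.
  1: x = 0.399, y = 0.843
  2: x = 0.357, y = 0.102
  3: x = 0.179, y = 0.042
  4: x = 0.064, y = 0.013

V/F (drum 2) = 0.645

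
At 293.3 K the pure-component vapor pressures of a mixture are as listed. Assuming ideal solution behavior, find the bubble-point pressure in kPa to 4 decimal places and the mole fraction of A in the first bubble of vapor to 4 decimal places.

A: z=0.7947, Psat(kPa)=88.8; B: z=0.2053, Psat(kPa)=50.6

At the bubble point ψ → 0, so ΣzᵢKᵢ = 1 with Kᵢ = Pᵢˢᵃᵗ/P ⇒ P = ΣzᵢPᵢˢᵃᵗ.
P = 0.7947·88.8 + 0.2053·50.6 = 80.9575 kPa
yᵢ = zᵢPᵢˢᵃᵗ/P ⇒ y_A = 0.7947·88.8/80.9575 = 0.8717

Pbub = 80.9575 kPa, y_A = 0.8717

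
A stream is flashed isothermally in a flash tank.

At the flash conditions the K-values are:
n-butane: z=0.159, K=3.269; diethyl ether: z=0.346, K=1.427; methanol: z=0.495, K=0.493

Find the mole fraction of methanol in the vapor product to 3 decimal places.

Iterate (Newton) starting at ψ = 0.37:
  ψ = 0.370: g = 0.0148, g' = -0.482 → ψ = 0.401
Converged at ψ = 0.401.
Compositions from xᵢ = zᵢ/(1+ψ(Kᵢ−1)), yᵢ = Kᵢxᵢ:
  n-butane: x = 0.083, y = 0.272
  diethyl ether: x = 0.295, y = 0.422
  methanol: x = 0.621, y = 0.306

y_methanol = 0.306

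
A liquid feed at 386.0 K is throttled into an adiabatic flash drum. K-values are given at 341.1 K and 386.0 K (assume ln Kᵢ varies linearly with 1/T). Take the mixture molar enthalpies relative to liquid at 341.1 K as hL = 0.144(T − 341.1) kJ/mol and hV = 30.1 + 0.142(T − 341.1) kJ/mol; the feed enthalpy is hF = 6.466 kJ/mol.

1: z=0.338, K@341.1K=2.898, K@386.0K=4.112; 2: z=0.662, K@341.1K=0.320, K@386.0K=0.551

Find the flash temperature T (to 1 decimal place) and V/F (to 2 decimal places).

Adiabatic flash: solve Rachford–Rice at each trial T, then check hF = ψ·hV(T) + (1−ψ)·hL(T).
  T = 341.1 K: K = (2.898, 0.320), RR gives ψ = 0.148, H_out = 4.463 kJ/mol
  T = 386.0 K: K = (4.112, 0.551), RR gives ψ = 0.540, H_out = 22.673 kJ/mol
  T = 363.6 K: K = (3.491, 0.427), RR gives ψ = 0.324, H_out = 12.989 kJ/mol
  T = 352.4 K: K = (3.191, 0.372), RR gives ψ = 0.236, H_out = 8.722 kJ/mol
  T = 346.8 K: K = (3.045, 0.346), RR gives ψ = 0.193, H_out = 6.619 kJ/mol
  T = 344.0 K: K = (2.972, 0.333), RR gives ψ = 0.171, H_out = 5.564 kJ/mol
  T = 345.4 K: K = (3.009, 0.339), RR gives ψ = 0.182, H_out = 6.092 kJ/mol
Linear interpolation between T = 345.4 (H_out = 6.092) and T = 346.8 (H_out = 6.619) on hF = 6.466 gives T ≈ 346.4 K, at which ψ = 0.19.

T = 346.4 K, V/F = 0.19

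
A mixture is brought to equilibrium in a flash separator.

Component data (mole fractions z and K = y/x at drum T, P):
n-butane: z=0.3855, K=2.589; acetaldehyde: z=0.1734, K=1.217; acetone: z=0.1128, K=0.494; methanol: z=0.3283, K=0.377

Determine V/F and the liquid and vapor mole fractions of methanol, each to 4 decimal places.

Rachford–Rice: g(V/F) = Σ zᵢ(Kᵢ−1)/(1+V/F(Kᵢ−1)) = 0.
Feasibility: ΣzᵢKᵢ = 1.3886, Σzᵢ/Kᵢ = 1.3905 — both > 1, two phases present.
Iterate (Newton) starting at V/F = 0.5:
  V/F = 0.5000: g = 0.00182, g' = -0.6295 → V/F = 0.5029
Converged at V/F = 0.5029.
Compositions from xᵢ = zᵢ/(1+V/F(Kᵢ−1)), yᵢ = Kᵢxᵢ:
  n-butane: x = 0.2143, y = 0.5548
  acetaldehyde: x = 0.1563, y = 0.1903
  acetone: x = 0.1513, y = 0.0747
  methanol: x = 0.4781, y = 0.1802

V/F = 0.5029, x_methanol = 0.4781, y_methanol = 0.1802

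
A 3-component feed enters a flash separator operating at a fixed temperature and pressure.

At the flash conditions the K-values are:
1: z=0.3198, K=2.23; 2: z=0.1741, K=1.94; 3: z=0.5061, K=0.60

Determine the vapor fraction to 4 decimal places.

ψ = 0.7827

Rachford–Rice: g(ψ) = Σ zᵢ(Kᵢ−1)/(1+ψ(Kᵢ−1)) = 0.
g(0) = ΣzᵢKᵢ − 1 = 0.3546 and g(1) = 1 − Σzᵢ/Kᵢ = -0.0767, so a root lies in (0, 1).
Newton iteration, ψ⁰ = 0.59:
  ψ = 0.5900: g = 0.06824, g' = -0.3648 → ψ = 0.7770
  ψ = 0.7770: g = 0.00197, g' = -0.3484 → ψ = 0.7827
Converged at ψ = 0.7827.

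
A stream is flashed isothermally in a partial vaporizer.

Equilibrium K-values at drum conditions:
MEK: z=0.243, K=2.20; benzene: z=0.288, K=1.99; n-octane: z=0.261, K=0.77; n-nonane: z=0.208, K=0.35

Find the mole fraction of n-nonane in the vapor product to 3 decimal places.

y_n-nonane = 0.136

Rachford–Rice: g(V/F) = Σ zᵢ(Kᵢ−1)/(1+V/F(Kᵢ−1)) = 0.
Check two-phase: ΣzᵢKᵢ = 1.381 > 1 and Σzᵢ/Kᵢ = 1.188 > 1, so g(0) = 0.381 > 0 and g(1) = -0.188 < 0.
Newton–Raphson from V/F = 0.5:
  V/F = 0.500: g = 0.1048, g' = -0.473 → V/F = 0.721
  V/F = 0.721: g = -0.0039, g' = -0.528 → V/F = 0.714
Converged at V/F = 0.714.
Compositions from xᵢ = zᵢ/(1+V/F(Kᵢ−1)), yᵢ = Kᵢxᵢ:
  MEK: x = 0.131, y = 0.288
  benzene: x = 0.169, y = 0.336
  n-octane: x = 0.312, y = 0.240
  n-nonane: x = 0.388, y = 0.136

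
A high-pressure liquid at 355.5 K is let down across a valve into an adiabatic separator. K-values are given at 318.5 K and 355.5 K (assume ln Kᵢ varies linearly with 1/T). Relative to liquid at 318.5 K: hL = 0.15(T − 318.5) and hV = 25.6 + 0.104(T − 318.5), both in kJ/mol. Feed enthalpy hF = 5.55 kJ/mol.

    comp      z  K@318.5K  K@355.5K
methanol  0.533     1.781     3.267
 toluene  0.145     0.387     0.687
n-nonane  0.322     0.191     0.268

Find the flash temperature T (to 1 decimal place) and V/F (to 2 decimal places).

T = 321.9 K, V/F = 0.20

Adiabatic flash: solve Rachford–Rice at each trial T, then check hF = ψ·hV(T) + (1−ψ)·hL(T).
  T = 318.5 K: K = (1.781, 0.387, 0.191), RR gives ψ = 0.114, H_out = 2.906 kJ/mol
  T = 355.5 K: K = (3.267, 0.687, 0.268), RR gives ψ = 0.633, H_out = 20.686 kJ/mol
  T = 337.0 K: K = (2.453, 0.524, 0.228), RR gives ψ = 0.450, H_out = 13.904 kJ/mol
  T = 327.8 K: K = (2.101, 0.453, 0.209), RR gives ψ = 0.316, H_out = 9.354 kJ/mol
  T = 323.1 K: K = (1.935, 0.419, 0.200), RR gives ψ = 0.226, H_out = 6.427 kJ/mol
  T = 320.8 K: K = (1.857, 0.403, 0.196), RR gives ψ = 0.173, H_out = 4.766 kJ/mol
Linear interpolation between T = 320.8 (H_out = 4.766) and T = 323.1 (H_out = 6.427) on hF = 5.55 gives T ≈ 321.9 K, at which ψ = 0.20.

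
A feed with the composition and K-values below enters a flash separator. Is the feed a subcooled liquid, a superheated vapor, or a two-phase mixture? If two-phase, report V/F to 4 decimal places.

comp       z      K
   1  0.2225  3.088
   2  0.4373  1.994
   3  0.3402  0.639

ΣzᵢKᵢ = 1.7764; Σzᵢ/Kᵢ = 0.8238.
Since Σzᵢ/Kᵢ < 1 the mixture is above its dew point — single vapor phase.

superheated vapor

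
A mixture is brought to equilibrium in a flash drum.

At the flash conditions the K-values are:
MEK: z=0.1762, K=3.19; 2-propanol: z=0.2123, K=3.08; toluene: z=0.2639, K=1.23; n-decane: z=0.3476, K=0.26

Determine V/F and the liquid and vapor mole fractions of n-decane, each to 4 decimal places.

V/F = 0.5512, x_n-decane = 0.5871, y_n-decane = 0.1526

Material balance + equilibrium reduce to Σ zᵢ(Kᵢ−1)/(1+V/F(Kᵢ−1)) = 0.
Check two-phase: ΣzᵢKᵢ = 1.6309 > 1 and Σzᵢ/Kᵢ = 1.6756 > 1, so g(0) = 0.6309 > 0 and g(1) = -0.6756 < 0.
Newton iteration, V/F⁰ = 0.5:
  V/F = 0.5000: g = 0.04680, g' = -0.9041 → V/F = 0.5518
  V/F = 0.5518: g = -0.00052, g' = -0.9271 → V/F = 0.5512
Converged at V/F = 0.5512.
Compositions from xᵢ = zᵢ/(1+V/F(Kᵢ−1)), yᵢ = Kᵢxᵢ:
  MEK: x = 0.0798, y = 0.2547
  2-propanol: x = 0.0989, y = 0.3046
  toluene: x = 0.2342, y = 0.2881
  n-decane: x = 0.5871, y = 0.1526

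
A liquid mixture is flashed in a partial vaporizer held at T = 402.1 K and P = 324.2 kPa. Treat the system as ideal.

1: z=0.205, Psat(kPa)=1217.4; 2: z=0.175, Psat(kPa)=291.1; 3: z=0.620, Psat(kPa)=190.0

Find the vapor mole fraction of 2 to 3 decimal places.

y_2 = 0.162

Raoult's law: Kᵢ = Pᵢˢᵃᵗ/P = Pᵢˢᵃᵗ/324.2.
  K_1 = 1217.4/324.2 = 3.75509, K_2 = 291.1/324.2 = 0.89790, K_3 = 190.0/324.2 = 0.58606
Newton iteration, V/F⁰ = 0.5:
  V/F = 0.500: g = -0.1049, g' = -0.446 → V/F = 0.265
  V/F = 0.265: g = 0.0199, g' = -0.656 → V/F = 0.295
  V/F = 0.295: g = 0.0007, g' = -0.613 → V/F = 0.296
Converged at V/F = 0.296.
Compositions from xᵢ = zᵢ/(1+V/F(Kᵢ−1)), yᵢ = Kᵢxᵢ:
  1: x = 0.113, y = 0.424
  2: x = 0.180, y = 0.162
  3: x = 0.707, y = 0.414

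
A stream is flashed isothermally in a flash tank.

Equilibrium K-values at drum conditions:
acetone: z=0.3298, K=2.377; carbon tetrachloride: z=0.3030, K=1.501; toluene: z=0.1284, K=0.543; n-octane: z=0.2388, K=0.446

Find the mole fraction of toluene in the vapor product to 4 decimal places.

y_toluene = 0.1090

Let ψ = V/F and solve Σ zᵢ(Kᵢ−1)/(1+ψ(Kᵢ−1)) = 0.
g(0) = ΣzᵢKᵢ − 1 = 0.4150 and g(1) = 1 − Σzᵢ/Kᵢ = -0.1125, so a root lies in (0, 1).
Newton–Raphson from ψ = 0.48:
  ψ = 0.4800: g = 0.14040, g' = -0.4561 → ψ = 0.7878
  ψ = 0.7878: g = 0.00022, g' = -0.4792 → ψ = 0.7883
Converged at ψ = 0.7883.
Compositions from xᵢ = zᵢ/(1+ψ(Kᵢ−1)), yᵢ = Kᵢxᵢ:
  acetone: x = 0.1581, y = 0.3759
  carbon tetrachloride: x = 0.2172, y = 0.3260
  toluene: x = 0.2007, y = 0.1090
  n-octane: x = 0.4239, y = 0.1891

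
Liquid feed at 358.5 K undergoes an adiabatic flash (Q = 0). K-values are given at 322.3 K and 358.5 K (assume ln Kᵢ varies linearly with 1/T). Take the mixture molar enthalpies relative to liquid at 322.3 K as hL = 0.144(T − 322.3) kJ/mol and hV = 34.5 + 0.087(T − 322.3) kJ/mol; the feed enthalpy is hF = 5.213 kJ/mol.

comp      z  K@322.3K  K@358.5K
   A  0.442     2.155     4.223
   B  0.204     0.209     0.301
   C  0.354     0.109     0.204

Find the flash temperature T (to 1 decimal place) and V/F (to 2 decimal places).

Adiabatic flash: solve Rachford–Rice at each trial T, then check hF = ψ·hV(T) + (1−ψ)·hL(T).
  T = 322.3 K: K = (2.155, 0.209, 0.109), RR gives ψ = 0.034, H_out = 1.178 kJ/mol
  T = 358.5 K: K = (4.223, 0.301, 0.204), RR gives ψ = 0.407, H_out = 18.417 kJ/mol
  T = 340.4 K: K = (3.071, 0.253, 0.152), RR gives ψ = 0.275, H_out = 11.806 kJ/mol
  T = 331.4 K: K = (2.588, 0.231, 0.129), RR gives ψ = 0.178, H_out = 7.374 kJ/mol
  T = 326.9 K: K = (2.367, 0.220, 0.119), RR gives ψ = 0.115, H_out = 4.606 kJ/mol
  T = 329.1 K: K = (2.473, 0.225, 0.124), RR gives ψ = 0.148, H_out = 6.019 kJ/mol
Linear interpolation between T = 326.9 (H_out = 4.606) and T = 329.1 (H_out = 6.019) on hF = 5.213 gives T ≈ 327.8 K, at which ψ = 0.13.

T = 327.8 K, V/F = 0.13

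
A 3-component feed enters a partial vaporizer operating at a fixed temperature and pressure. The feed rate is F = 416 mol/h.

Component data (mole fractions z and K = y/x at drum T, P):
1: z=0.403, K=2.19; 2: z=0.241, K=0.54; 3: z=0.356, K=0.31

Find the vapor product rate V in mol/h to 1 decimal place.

Rachford–Rice: g(β) = Σ zᵢ(Kᵢ−1)/(1+β(Kᵢ−1)) = 0.
g(0) = ΣzᵢKᵢ − 1 = 0.123 and g(1) = 1 − Σzᵢ/Kᵢ = -0.779, so a root lies in (0, 1).
Newton–Raphson from β = 0.5:
  β = 0.500: g = -0.2183, g' = -0.705 → β = 0.190
  β = 0.190: g = -0.0134, g' = -0.665 → β = 0.170
Converged at β = 0.170.
Then V = β·F = 0.1705·416 = 70.9 mol/h and L = F − V = 345.1 mol/h.

V = 70.9 mol/h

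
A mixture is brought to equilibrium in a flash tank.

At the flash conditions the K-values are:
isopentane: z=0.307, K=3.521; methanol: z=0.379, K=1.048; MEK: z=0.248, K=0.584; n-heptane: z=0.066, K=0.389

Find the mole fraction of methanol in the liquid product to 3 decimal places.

x_methanol = 0.363

Newton iteration, ψ⁰ = 0.5:
  ψ = 0.500: g = 0.1718, g' = -0.502 → ψ = 0.842
  ψ = 0.842: g = 0.0234, g' = -0.407 → ψ = 0.900
  ψ = 0.900: g = -0.0002, g' = -0.415 → ψ = 0.899
Converged at ψ = 0.899.
Compositions from xᵢ = zᵢ/(1+ψ(Kᵢ−1)), yᵢ = Kᵢxᵢ:
  isopentane: x = 0.094, y = 0.331
  methanol: x = 0.363, y = 0.381
  MEK: x = 0.396, y = 0.231
  n-heptane: x = 0.146, y = 0.057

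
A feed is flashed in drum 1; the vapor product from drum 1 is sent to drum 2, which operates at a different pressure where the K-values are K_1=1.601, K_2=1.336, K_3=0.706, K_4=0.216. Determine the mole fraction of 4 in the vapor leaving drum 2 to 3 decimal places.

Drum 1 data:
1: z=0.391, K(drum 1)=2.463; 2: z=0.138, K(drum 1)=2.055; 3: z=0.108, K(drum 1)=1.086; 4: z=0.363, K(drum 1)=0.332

y_4 (drum 2) = 0.069

Drum 1:
Let ψ₁ = V/F and solve Σ zᵢ(Kᵢ−1)/(1+ψ₁(Kᵢ−1)) = 0.
Check two-phase: ΣzᵢKᵢ = 1.484 > 1 and Σzᵢ/Kᵢ = 1.419 > 1, so g(0) = 0.484 > 0 and g(1) = -0.419 < 0.
Newton iteration, ψ₁⁰ = 0.67:
  ψ₁ = 0.670: g = -0.0560, g' = -0.798 → ψ₁ = 0.600
  ψ₁ = 0.600: g = -0.0019, g' = -0.747 → ψ₁ = 0.597
Converged at ψ₁ = 0.597.
Drum-1 compositions:
  1: x = 0.209, y = 0.514
  2: x = 0.085, y = 0.174
  3: x = 0.103, y = 0.112
  4: x = 0.604, y = 0.201
Drum-2 feed = drum-1 vapor: z₂ = (0.5140, 0.1740, 0.1116, 0.2005).
Drum 2:
Let ψ₂ = V/F and solve Σ zᵢ(Kᵢ−1)/(1+ψ₂(Kᵢ−1)) = 0.
Check two-phase: ΣzᵢKᵢ = 1.177 > 1 and Σzᵢ/Kᵢ = 1.538 > 1, so g(0) = 0.177 > 0 and g(1) = -0.538 < 0.
Newton–Raphson from ψ₂ = 0.5:
  ψ₂ = 0.500: g = -0.0094, g' = -0.471 → ψ₂ = 0.480
Converged at ψ₂ = 0.480.
  1: x = 0.399, y = 0.639
  2: x = 0.150, y = 0.200
  3: x = 0.130, y = 0.092
  4: x = 0.321, y = 0.069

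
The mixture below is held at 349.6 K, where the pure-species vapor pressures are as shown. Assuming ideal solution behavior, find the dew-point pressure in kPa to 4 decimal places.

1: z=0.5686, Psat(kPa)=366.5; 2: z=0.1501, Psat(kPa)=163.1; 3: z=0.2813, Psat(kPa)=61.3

At the dew point ψ → 1, so Σzᵢ/Kᵢ = 1 with Kᵢ = Pᵢˢᵃᵗ/P ⇒ 1/P = Σzᵢ/Pᵢˢᵃᵗ.
1/P = 0.5686/366.5 + 0.1501/163.1 + 0.2813/61.3 = 0.0070606 ⇒ P = 141.6303 kPa

Pdew = 141.6303 kPa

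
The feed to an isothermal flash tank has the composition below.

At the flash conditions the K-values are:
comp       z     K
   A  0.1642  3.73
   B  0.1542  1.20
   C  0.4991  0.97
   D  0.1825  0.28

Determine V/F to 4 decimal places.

V/F = 0.4936

Material balance + equilibrium reduce to Σ zᵢ(Kᵢ−1)/(1+V/F(Kᵢ−1)) = 0.
Check two-phase: ΣzᵢKᵢ = 1.3327 > 1 and Σzᵢ/Kᵢ = 1.3388 > 1, so g(0) = 0.3327 > 0 and g(1) = -0.3388 < 0.
Newton–Raphson from V/F = 0.5:
  V/F = 0.5000: g = -0.00294, g' = -0.4553 → V/F = 0.4936
Converged at V/F = 0.4936.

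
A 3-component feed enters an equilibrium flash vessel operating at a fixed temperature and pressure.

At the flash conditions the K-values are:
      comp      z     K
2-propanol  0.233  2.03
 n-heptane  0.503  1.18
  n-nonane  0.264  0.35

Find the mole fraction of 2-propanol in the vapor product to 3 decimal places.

y_2-propanol = 0.320

Material balance + equilibrium reduce to Σ zᵢ(Kᵢ−1)/(1+V/F(Kᵢ−1)) = 0.
Check two-phase: ΣzᵢKᵢ = 1.159 > 1 and Σzᵢ/Kᵢ = 1.295 > 1, so g(0) = 0.159 > 0 and g(1) = -0.295 < 0.
Newton iteration, V/F⁰ = 0.5:
  V/F = 0.500: g = -0.0127, g' = -0.366 → V/F = 0.465
Converged at V/F = 0.465.
Compositions from xᵢ = zᵢ/(1+V/F(Kᵢ−1)), yᵢ = Kᵢxᵢ:
  2-propanol: x = 0.158, y = 0.320
  n-heptane: x = 0.464, y = 0.548
  n-nonane: x = 0.378, y = 0.132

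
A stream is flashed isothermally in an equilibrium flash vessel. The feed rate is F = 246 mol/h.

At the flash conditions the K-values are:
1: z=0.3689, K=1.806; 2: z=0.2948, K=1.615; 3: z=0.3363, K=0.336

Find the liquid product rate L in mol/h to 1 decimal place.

Rachford–Rice: g(ψ) = Σ zᵢ(Kᵢ−1)/(1+ψ(Kᵢ−1)) = 0.
g(0) = ΣzᵢKᵢ − 1 = 0.2553 and g(1) = 1 − Σzᵢ/Kᵢ = -0.3877, so a root lies in (0, 1).
Newton–Raphson from ψ = 0.53:
  ψ = 0.5300: g = 0.00051, g' = -0.5341 → ψ = 0.5310
Converged at ψ = 0.5310.
Then V = ψ·F = 0.5310·246 = 130.6 mol/h and L = F − V = 115.4 mol/h.

L = 115.4 mol/h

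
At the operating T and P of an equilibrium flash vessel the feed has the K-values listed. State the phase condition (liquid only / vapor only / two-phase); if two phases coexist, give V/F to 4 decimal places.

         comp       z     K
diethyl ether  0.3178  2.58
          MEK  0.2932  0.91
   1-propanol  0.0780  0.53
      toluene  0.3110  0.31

ΣzᵢKᵢ = 1.2245; Σzᵢ/Kᵢ = 1.5958.
Both exceed 1, so a two-phase solution exists.
Let ψ = V/F and solve Σ zᵢ(Kᵢ−1)/(1+ψ(Kᵢ−1)) = 0.
Newton iteration, ψ⁰ = 0.49:
  ψ = 0.4900: g = -0.11642, g' = -0.6217 → ψ = 0.3027
  ψ = 0.3027: g = -0.00146, g' = -0.6255 → ψ = 0.3004
Converged at ψ = 0.3004.

two-phase, V/F = 0.3004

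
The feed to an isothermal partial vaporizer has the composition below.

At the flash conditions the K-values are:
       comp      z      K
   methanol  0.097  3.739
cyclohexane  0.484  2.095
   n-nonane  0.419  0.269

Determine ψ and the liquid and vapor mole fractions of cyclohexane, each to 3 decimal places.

ψ = 0.469, x_cyclohexane = 0.320, y_cyclohexane = 0.670

Newton iteration, ψ⁰ = 0.5:
  ψ = 0.500: g = -0.0281, g' = -0.928 → ψ = 0.470
  ψ = 0.470: g = -0.0003, g' = -0.912 → ψ = 0.469
Converged at ψ = 0.469.
Compositions from xᵢ = zᵢ/(1+ψ(Kᵢ−1)), yᵢ = Kᵢxᵢ:
  methanol: x = 0.042, y = 0.159
  cyclohexane: x = 0.320, y = 0.670
  n-nonane: x = 0.638, y = 0.172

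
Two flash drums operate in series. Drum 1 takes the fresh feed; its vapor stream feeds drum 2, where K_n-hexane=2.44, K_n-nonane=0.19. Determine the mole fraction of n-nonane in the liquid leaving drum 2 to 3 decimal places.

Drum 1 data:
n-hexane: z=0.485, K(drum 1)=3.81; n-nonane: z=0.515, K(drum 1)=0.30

Drum 1:
Newton–Raphson from ψ₁ = 0.67:
  ψ₁ = 0.670: g = -0.2061, g' = -1.356 → ψ₁ = 0.518
  ψ₁ = 0.518: g = -0.0105, g' = -1.256 → ψ₁ = 0.510
Converged at ψ₁ = 0.510.
Drum-1 compositions:
  n-hexane: x = 0.199, y = 0.760
  n-nonane: x = 0.801, y = 0.240
Drum-2 feed = drum-1 vapor: z₂ = (0.7598, 0.2402).
Drum 2:
Let ψ₂ = V/F and solve Σ zᵢ(Kᵢ−1)/(1+ψ₂(Kᵢ−1)) = 0.
Check two-phase: ΣzᵢKᵢ = 1.900 > 1 and Σzᵢ/Kᵢ = 1.575 > 1, so g(0) = 0.900 > 0 and g(1) = -0.575 < 0.
Binary case is linear: z₁(K₁−1)(1+ψ₂(K₂−1)) + z₂(K₂−1)(1+ψ₂(K₁−1)) = 0
⇒ ψ₂ = [z₁(K₁−1)+z₂(K₂−1)] / [−(K₁−1)(K₂−1)] = 0.8996/1.1664 = 0.771
  n-hexane: x = 0.360, y = 0.878
  n-nonane: x = 0.640, y = 0.122

x_n-nonane (drum 2) = 0.640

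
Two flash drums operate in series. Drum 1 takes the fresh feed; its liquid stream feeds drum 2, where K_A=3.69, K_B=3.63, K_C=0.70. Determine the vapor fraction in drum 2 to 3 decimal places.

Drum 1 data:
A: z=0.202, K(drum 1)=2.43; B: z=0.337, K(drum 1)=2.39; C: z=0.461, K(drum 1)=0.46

V/F (drum 2) = 0.653

Drum 1:
Material balance + equilibrium reduce to Σ zᵢ(Kᵢ−1)/(1+ψ₁(Kᵢ−1)) = 0.
Check two-phase: ΣzᵢKᵢ = 1.508 > 1 and Σzᵢ/Kᵢ = 1.226 > 1, so g(0) = 0.508 > 0 and g(1) = -0.226 < 0.
Newton iteration, ψ₁⁰ = 0.68:
  ψ₁ = 0.680: g = -0.0061, g' = -0.614 → ψ₁ = 0.670
Converged at ψ₁ = 0.670.
Drum-1 compositions:
  A: x = 0.103, y = 0.251
  B: x = 0.174, y = 0.417
  C: x = 0.722, y = 0.332
Drum-2 feed = drum-1 liquid: z₂ = (0.1032, 0.1745, 0.7223).
Drum 2:
Rachford–Rice: g(ψ₂) = Σ zᵢ(Kᵢ−1)/(1+ψ₂(Kᵢ−1)) = 0.
Feasibility: ΣzᵢKᵢ = 1.520, Σzᵢ/Kᵢ = 1.108 — both > 1, two phases present.
Newton iteration, ψ₂⁰ = 0.69:
  ψ₂ = 0.690: g = -0.0131, g' = -0.347 → ψ₂ = 0.652
  ψ₂ = 0.652: g = 0.0003, g' = -0.363 → ψ₂ = 0.653
Converged at ψ₂ = 0.653.
  A: x = 0.037, y = 0.138
  B: x = 0.064, y = 0.233
  C: x = 0.898, y = 0.629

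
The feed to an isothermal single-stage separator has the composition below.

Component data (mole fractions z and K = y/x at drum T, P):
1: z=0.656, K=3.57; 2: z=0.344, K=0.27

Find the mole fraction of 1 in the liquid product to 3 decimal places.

Rachford–Rice: g(β) = Σ zᵢ(Kᵢ−1)/(1+β(Kᵢ−1)) = 0.
Feasibility: ΣzᵢKᵢ = 2.435, Σzᵢ/Kᵢ = 1.458 — both > 1, two phases present.
Binary case is linear: z₁(K₁−1)(1+β(K₂−1)) + z₂(K₂−1)(1+β(K₁−1)) = 0
⇒ β = [z₁(K₁−1)+z₂(K₂−1)] / [−(K₁−1)(K₂−1)] = 1.4348/1.8761 = 0.765
Compositions from xᵢ = zᵢ/(1+β(Kᵢ−1)), yᵢ = Kᵢxᵢ:
  1: x = 0.221, y = 0.790
  2: x = 0.779, y = 0.210

x_1 = 0.221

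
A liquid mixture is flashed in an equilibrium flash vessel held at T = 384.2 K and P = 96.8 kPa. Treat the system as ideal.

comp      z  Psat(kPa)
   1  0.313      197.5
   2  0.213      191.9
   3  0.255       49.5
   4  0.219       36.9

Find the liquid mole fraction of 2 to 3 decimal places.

Raoult's law: Kᵢ = Pᵢˢᵃᵗ/P = Pᵢˢᵃᵗ/96.8.
  K_1 = 197.5/96.8 = 2.04029, K_2 = 191.9/96.8 = 1.98244, K_3 = 49.5/96.8 = 0.51136, K_4 = 36.9/96.8 = 0.38120
Newton iteration, V/F⁰ = 0.5:
  V/F = 0.500: g = -0.0066, g' = -0.521 → V/F = 0.487
Converged at V/F = 0.487.
Compositions from xᵢ = zᵢ/(1+V/F(Kᵢ−1)), yᵢ = Kᵢxᵢ:
  1: x = 0.208, y = 0.424
  2: x = 0.144, y = 0.286
  3: x = 0.335, y = 0.171
  4: x = 0.314, y = 0.120

x_2 = 0.144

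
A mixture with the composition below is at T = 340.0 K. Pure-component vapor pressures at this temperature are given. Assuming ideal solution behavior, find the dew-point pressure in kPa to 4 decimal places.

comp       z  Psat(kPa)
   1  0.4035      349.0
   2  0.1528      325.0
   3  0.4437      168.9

At the dew point ψ → 1, so Σzᵢ/Kᵢ = 1 with Kᵢ = Pᵢˢᵃᵗ/P ⇒ 1/P = Σzᵢ/Pᵢˢᵃᵗ.
1/P = 0.4035/349.0 + 0.1528/325.0 + 0.4437/168.9 = 0.0042533 ⇒ P = 235.1109 kPa

Pdew = 235.1109 kPa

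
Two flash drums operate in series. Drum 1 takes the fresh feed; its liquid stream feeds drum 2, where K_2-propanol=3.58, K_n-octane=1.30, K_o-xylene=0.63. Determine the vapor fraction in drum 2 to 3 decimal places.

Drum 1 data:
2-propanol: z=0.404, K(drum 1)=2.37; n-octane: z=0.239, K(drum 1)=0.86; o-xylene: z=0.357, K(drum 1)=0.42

Drum 1:
Iterate (Newton) starting at ψ₁ = 0.5:
  ψ₁ = 0.500: g = 0.0009, g' = -0.511 → ψ₁ = 0.502
Converged at ψ₁ = 0.502.
Drum-1 compositions:
  2-propanol: x = 0.239, y = 0.567
  n-octane: x = 0.257, y = 0.221
  o-xylene: x = 0.504, y = 0.211
Drum-2 feed = drum-1 liquid: z₂ = (0.2394, 0.2571, 0.5035).
Drum 2:
Newton iteration, ψ₂⁰ = 0.34:
  ψ₂ = 0.340: g = 0.1859, g' = -0.562 → ψ₂ = 0.671
  ψ₂ = 0.671: g = 0.0425, g' = -0.352 → ψ₂ = 0.792
  ψ₂ = 0.792: g = 0.0018, g' = -0.325 → ψ₂ = 0.797
Converged at ψ₂ = 0.797.
  2-propanol: x = 0.078, y = 0.280
  n-octane: x = 0.207, y = 0.270
  o-xylene: x = 0.714, y = 0.450

V/F (drum 2) = 0.797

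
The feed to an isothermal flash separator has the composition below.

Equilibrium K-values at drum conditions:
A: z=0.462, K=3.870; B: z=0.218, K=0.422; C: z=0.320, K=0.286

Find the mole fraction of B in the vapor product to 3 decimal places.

Newton iteration, ψ⁰ = 0.5:
  ψ = 0.500: g = 0.0120, g' = -1.180 → ψ = 0.510
Converged at ψ = 0.510.
Compositions from xᵢ = zᵢ/(1+ψ(Kᵢ−1)), yᵢ = Kᵢxᵢ:
  A: x = 0.187, y = 0.726
  B: x = 0.309, y = 0.130
  C: x = 0.503, y = 0.144

y_B = 0.130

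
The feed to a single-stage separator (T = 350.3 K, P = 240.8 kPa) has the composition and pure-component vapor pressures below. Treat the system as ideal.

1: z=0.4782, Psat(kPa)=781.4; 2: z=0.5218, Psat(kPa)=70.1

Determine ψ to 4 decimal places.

Raoult's law: Kᵢ = Pᵢˢᵃᵗ/P = Pᵢˢᵃᵗ/240.8.
  K_1 = 781.4/240.8 = 3.245017, K_2 = 70.1/240.8 = 0.291113
Rachford–Rice: g(ψ) = Σ zᵢ(Kᵢ−1)/(1+ψ(Kᵢ−1)) = 0.
Feasibility: ΣzᵢKᵢ = 1.7037, Σzᵢ/Kᵢ = 1.9398 — both > 1, two phases present.
Binary case is linear: z₁(K₁−1)(1+ψ(K₂−1)) + z₂(K₂−1)(1+ψ(K₁−1)) = 0
⇒ ψ = [z₁(K₁−1)+z₂(K₂−1)] / [−(K₁−1)(K₂−1)] = 0.70367/1.59146 = 0.4422

ψ = 0.4422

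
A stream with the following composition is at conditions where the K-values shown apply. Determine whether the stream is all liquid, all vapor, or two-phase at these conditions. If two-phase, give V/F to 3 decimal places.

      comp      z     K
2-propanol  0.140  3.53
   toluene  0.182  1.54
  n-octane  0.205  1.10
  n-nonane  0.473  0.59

two-phase, V/F = 0.528

ΣzᵢKᵢ = 1.279; Σzᵢ/Kᵢ = 1.146.
Both exceed 1, so a two-phase solution exists.
Rachford–Rice: g(ψ) = Σ zᵢ(Kᵢ−1)/(1+ψ(Kᵢ−1)) = 0.
Iterate (Newton) starting at ψ = 0.5:
  ψ = 0.500: g = 0.0094, g' = -0.335 → ψ = 0.528
Converged at ψ = 0.528.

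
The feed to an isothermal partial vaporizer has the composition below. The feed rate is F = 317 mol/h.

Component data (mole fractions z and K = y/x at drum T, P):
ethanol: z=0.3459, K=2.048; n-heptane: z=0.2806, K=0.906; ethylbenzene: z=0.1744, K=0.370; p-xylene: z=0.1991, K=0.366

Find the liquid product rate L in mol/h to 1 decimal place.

Let ψ = V/F and solve Σ zᵢ(Kᵢ−1)/(1+ψ(Kᵢ−1)) = 0.
g(0) = ΣzᵢKᵢ − 1 = 0.1000 and g(1) = 1 − Σzᵢ/Kᵢ = -0.4939, so a root lies in (0, 1).
Newton iteration, ψ⁰ = 0.49:
  ψ = 0.4900: g = -0.13019, g' = -0.4818 → ψ = 0.2198
  ψ = 0.2198: g = -0.00650, g' = -0.4549 → ψ = 0.2055
Converged at ψ = 0.2055.
Then V = ψ·F = 0.2055·317 = 65.2 mol/h and L = F − V = 251.8 mol/h.

L = 251.8 mol/h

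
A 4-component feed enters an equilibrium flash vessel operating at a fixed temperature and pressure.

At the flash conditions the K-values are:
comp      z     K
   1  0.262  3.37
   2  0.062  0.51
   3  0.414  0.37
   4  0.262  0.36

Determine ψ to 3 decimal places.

Let ψ = V/F and solve Σ zᵢ(Kᵢ−1)/(1+ψ(Kᵢ−1)) = 0.
Check two-phase: ΣzᵢKᵢ = 1.162 > 1 and Σzᵢ/Kᵢ = 2.046 > 1, so g(0) = 0.162 > 0 and g(1) = -1.046 < 0.
Newton–Raphson from ψ = 0.46:
  ψ = 0.460: g = -0.3470, g' = -0.903 → ψ = 0.076
  ψ = 0.076: g = 0.0449, g' = -1.374 → ψ = 0.108
  ψ = 0.108: g = 0.0019, g' = -1.262 → ψ = 0.110
Converged at ψ = 0.110.

ψ = 0.110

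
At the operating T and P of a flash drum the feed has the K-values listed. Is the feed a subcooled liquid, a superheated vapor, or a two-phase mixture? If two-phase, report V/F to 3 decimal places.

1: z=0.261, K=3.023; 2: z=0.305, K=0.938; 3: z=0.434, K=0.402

ΣzᵢKᵢ = 1.250; Σzᵢ/Kᵢ = 1.491.
Both exceed 1, so a two-phase solution exists.
Material balance + equilibrium reduce to Σ zᵢ(Kᵢ−1)/(1+ψ(Kᵢ−1)) = 0.
Newton iteration, ψ⁰ = 0.48:
  ψ = 0.480: g = -0.1156, g' = -0.582 → ψ = 0.281
  ψ = 0.281: g = 0.0053, g' = -0.660 → ψ = 0.289
Converged at ψ = 0.289.

two-phase, V/F = 0.289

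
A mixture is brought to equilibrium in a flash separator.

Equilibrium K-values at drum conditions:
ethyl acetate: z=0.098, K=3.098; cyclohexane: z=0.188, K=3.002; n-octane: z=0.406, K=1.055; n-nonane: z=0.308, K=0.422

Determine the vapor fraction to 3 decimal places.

ψ = 0.623

Rachford–Rice: g(ψ) = Σ zᵢ(Kᵢ−1)/(1+ψ(Kᵢ−1)) = 0.
Check two-phase: ΣzᵢKᵢ = 1.426 > 1 and Σzᵢ/Kᵢ = 1.209 > 1, so g(0) = 0.426 > 0 and g(1) = -0.209 < 0.
Newton iteration, ψ⁰ = 0.5:
  ψ = 0.500: g = 0.0598, g' = -0.496 → ψ = 0.621
  ψ = 0.621: g = 0.0011, g' = -0.483 → ψ = 0.623
Converged at ψ = 0.623.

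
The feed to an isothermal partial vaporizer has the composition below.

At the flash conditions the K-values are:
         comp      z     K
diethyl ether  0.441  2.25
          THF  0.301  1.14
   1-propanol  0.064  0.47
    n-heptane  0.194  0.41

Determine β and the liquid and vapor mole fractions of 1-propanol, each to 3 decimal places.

β = 0.877, x_1-propanol = 0.120, y_1-propanol = 0.056

Iterate (Newton) starting at β = 0.5:
  β = 0.500: g = 0.1701, g' = -0.435 → β = 0.891
  β = 0.891: g = -0.0072, g' = -0.523 → β = 0.877
Converged at β = 0.877.
Compositions from xᵢ = zᵢ/(1+β(Kᵢ−1)), yᵢ = Kᵢxᵢ:
  diethyl ether: x = 0.210, y = 0.473
  THF: x = 0.268, y = 0.306
  1-propanol: x = 0.120, y = 0.056
  n-heptane: x = 0.402, y = 0.165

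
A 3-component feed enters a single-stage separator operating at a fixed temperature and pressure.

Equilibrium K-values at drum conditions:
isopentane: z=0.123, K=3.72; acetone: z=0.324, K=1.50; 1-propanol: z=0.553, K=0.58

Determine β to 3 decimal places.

β = 0.440

Rachford–Rice: g(β) = Σ zᵢ(Kᵢ−1)/(1+β(Kᵢ−1)) = 0.
Check two-phase: ΣzᵢKᵢ = 1.264 > 1 and Σzᵢ/Kᵢ = 1.203 > 1, so g(0) = 0.264 > 0 and g(1) = -0.203 < 0.
Newton–Raphson from β = 0.63:
  β = 0.630: g = -0.0693, g' = -0.351 → β = 0.432
  β = 0.432: g = 0.0032, g' = -0.393 → β = 0.440
Converged at β = 0.440.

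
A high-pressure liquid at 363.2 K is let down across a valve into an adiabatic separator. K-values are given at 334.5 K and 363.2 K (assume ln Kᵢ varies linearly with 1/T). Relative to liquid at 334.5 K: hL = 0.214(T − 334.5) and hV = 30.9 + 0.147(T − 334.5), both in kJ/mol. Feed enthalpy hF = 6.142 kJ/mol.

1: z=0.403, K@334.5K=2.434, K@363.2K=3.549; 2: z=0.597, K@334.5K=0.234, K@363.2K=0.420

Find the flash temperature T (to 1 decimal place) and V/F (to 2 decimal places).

Adiabatic flash: solve Rachford–Rice at each trial T, then check hF = ψ·hV(T) + (1−ψ)·hL(T).
  T = 334.5 K: K = (2.434, 0.234), RR gives ψ = 0.110, H_out = 3.393 kJ/mol
  T = 363.2 K: K = (3.549, 0.420), RR gives ψ = 0.461, H_out = 19.489 kJ/mol
  T = 348.9 K: K = (2.964, 0.318), RR gives ψ = 0.287, H_out = 11.661 kJ/mol
  T = 341.7 K: K = (2.692, 0.273), RR gives ψ = 0.202, H_out = 7.678 kJ/mol
  T = 338.1 K: K = (2.561, 0.253), RR gives ψ = 0.157, H_out = 5.589 kJ/mol
  T = 339.9 K: K = (2.626, 0.263), RR gives ψ = 0.180, H_out = 6.645 kJ/mol
Linear interpolation between T = 338.1 (H_out = 5.589) and T = 339.9 (H_out = 6.645) on hF = 6.142 gives T ≈ 339.0 K, at which ψ = 0.17.

T = 339.0 K, V/F = 0.17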